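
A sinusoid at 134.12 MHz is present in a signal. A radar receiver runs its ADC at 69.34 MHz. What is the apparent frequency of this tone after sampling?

134.12 MHz mod fs = 64.78 MHz.
64.78 MHz > fs/2 = 34.67 MHz, folds to fs − 64.78 MHz = 4.56 MHz.

4.56 MHz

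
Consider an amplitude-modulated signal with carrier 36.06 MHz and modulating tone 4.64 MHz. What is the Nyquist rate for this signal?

AM sidebands sit at fc ± fm = 31.42 MHz and 40.7 MHz.
Highest-frequency component: 40.7 MHz.
Nyquist rate = 2 × 40.7 MHz = 81.4 MHz.

81.4 MHz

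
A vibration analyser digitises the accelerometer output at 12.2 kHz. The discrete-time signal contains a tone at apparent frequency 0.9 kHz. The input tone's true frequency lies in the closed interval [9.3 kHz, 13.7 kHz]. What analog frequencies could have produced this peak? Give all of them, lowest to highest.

Frequencies that alias to 0.9 kHz are k·fs ± 0.9 kHz for integer k ≥ 0.
k=0: 0.9 kHz.
k=1: 11.3 kHz, 13.1 kHz.
k=2: 23.5 kHz, 25.3 kHz.
Within [9.3 kHz, 13.7 kHz]: 11.3 kHz, 13.1 kHz.

11.3 kHz, 13.1 kHz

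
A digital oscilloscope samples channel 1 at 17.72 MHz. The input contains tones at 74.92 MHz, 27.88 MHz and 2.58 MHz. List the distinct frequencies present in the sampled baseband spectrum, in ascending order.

fs/2 = 8.86 MHz.
74.92 MHz mod fs = 4.04 MHz.
4.04 MHz ≤ fs/2 = 8.86 MHz, appears at 4.04 MHz.
27.88 MHz mod fs = 10.16 MHz.
10.16 MHz > fs/2 = 8.86 MHz, folds to fs − 10.16 MHz = 7.56 MHz.
2.58 MHz ≤ fs/2 = 8.86 MHz, passes unchanged.
Distinct values: {2.58 MHz, 4.04 MHz, 7.56 MHz}.

2.58 MHz, 4.04 MHz, 7.56 MHz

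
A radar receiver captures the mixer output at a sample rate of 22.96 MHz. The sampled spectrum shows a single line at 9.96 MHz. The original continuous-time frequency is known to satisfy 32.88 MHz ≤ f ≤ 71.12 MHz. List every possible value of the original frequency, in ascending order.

32.92 MHz, 35.96 MHz, 55.88 MHz, 58.92 MHz

Frequencies that alias to 9.96 MHz are k·fs ± 9.96 MHz for integer k ≥ 0.
k=0: 9.96 MHz.
k=1: 13 MHz, 32.92 MHz.
k=2: 35.96 MHz, 55.88 MHz.
k=3: 58.92 MHz, 78.84 MHz.
k=4: 81.88 MHz, 101.8 MHz.
Within [32.88 MHz, 71.12 MHz]: 32.92 MHz, 35.96 MHz, 55.88 MHz, 58.92 MHz.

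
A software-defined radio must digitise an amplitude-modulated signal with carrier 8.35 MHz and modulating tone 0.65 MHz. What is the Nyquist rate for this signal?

AM sidebands sit at fc ± fm = 7.7 MHz and 9 MHz.
Highest-frequency component: 9 MHz.
Nyquist rate = 2 × 9 MHz = 18 MHz.

18 MHz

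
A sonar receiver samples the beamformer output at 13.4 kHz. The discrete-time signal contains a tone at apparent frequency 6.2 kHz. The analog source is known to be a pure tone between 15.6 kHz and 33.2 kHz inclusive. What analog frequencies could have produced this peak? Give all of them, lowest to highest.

Frequencies that alias to 6.2 kHz are k·fs ± 6.2 kHz for integer k ≥ 0.
k=0: 6.2 kHz.
k=1: 7.2 kHz, 19.6 kHz.
k=2: 20.6 kHz, 33 kHz.
k=3: 34 kHz, 46.4 kHz.
Within [15.6 kHz, 33.2 kHz]: 19.6 kHz, 20.6 kHz, 33 kHz.

19.6 kHz, 20.6 kHz, 33 kHz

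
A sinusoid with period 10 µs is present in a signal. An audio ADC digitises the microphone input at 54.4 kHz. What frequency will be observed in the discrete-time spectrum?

8.8 kHz

T = 10 µs → f = 1/T = 100 kHz.
100 kHz mod fs = 45.6 kHz.
45.6 kHz > fs/2 = 27.2 kHz, folds to fs − 45.6 kHz = 8.8 kHz.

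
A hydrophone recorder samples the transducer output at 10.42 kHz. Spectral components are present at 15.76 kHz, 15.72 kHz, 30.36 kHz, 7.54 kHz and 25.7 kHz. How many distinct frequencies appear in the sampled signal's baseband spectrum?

fs/2 = 5.21 kHz.
15.76 kHz mod fs = 5.34 kHz.
5.34 kHz > fs/2 = 5.21 kHz, folds to fs − 5.34 kHz = 5.08 kHz.
15.72 kHz mod fs = 5.3 kHz.
5.3 kHz > fs/2 = 5.21 kHz, folds to fs − 5.3 kHz = 5.12 kHz.
30.36 kHz mod fs = 9.52 kHz.
9.52 kHz > fs/2 = 5.21 kHz, folds to fs − 9.52 kHz = 0.9 kHz.
7.54 kHz > fs/2 = 5.21 kHz, folds to fs − 7.54 kHz = 2.88 kHz.
25.7 kHz mod fs = 4.86 kHz.
4.86 kHz ≤ fs/2 = 5.21 kHz, appears at 4.86 kHz.
Distinct values: {0.9 kHz, 2.88 kHz, 4.86 kHz, 5.08 kHz, 5.12 kHz} → 5.

5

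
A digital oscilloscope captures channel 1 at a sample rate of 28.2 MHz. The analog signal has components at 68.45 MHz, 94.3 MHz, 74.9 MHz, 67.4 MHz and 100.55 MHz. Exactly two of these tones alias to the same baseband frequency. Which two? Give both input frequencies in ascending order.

74.9 MHz, 94.3 MHz

fs/2 = 14.1 MHz.
68.45 MHz mod fs = 12.05 MHz.
12.05 MHz ≤ fs/2 = 14.1 MHz, appears at 12.05 MHz.
94.3 MHz mod fs = 9.7 MHz.
9.7 MHz ≤ fs/2 = 14.1 MHz, appears at 9.7 MHz.
74.9 MHz mod fs = 18.5 MHz.
18.5 MHz > fs/2 = 14.1 MHz, folds to fs − 18.5 MHz = 9.7 MHz.
67.4 MHz mod fs = 11 MHz.
11 MHz ≤ fs/2 = 14.1 MHz, appears at 11 MHz.
100.55 MHz mod fs = 15.95 MHz.
15.95 MHz > fs/2 = 14.1 MHz, folds to fs − 15.95 MHz = 12.25 MHz.
74.9 MHz and 94.3 MHz both map to 9.7 MHz.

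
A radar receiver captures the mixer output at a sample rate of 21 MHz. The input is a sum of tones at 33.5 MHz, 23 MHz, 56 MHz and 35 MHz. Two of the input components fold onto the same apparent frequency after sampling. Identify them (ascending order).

fs/2 = 10.5 MHz.
33.5 MHz mod fs = 12.5 MHz.
12.5 MHz > fs/2 = 10.5 MHz, folds to fs − 12.5 MHz = 8.5 MHz.
23 MHz mod fs = 2 MHz.
2 MHz ≤ fs/2 = 10.5 MHz, appears at 2 MHz.
56 MHz mod fs = 14 MHz.
14 MHz > fs/2 = 10.5 MHz, folds to fs − 14 MHz = 7 MHz.
35 MHz mod fs = 14 MHz.
14 MHz > fs/2 = 10.5 MHz, folds to fs − 14 MHz = 7 MHz.
35 MHz and 56 MHz both map to 7 MHz.

35 MHz, 56 MHz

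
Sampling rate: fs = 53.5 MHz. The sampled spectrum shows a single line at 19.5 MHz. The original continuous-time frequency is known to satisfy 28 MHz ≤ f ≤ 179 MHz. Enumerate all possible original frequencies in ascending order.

Frequencies that alias to 19.5 MHz are k·fs ± 19.5 MHz for integer k ≥ 0.
k=0: 19.5 MHz.
k=1: 34 MHz, 73 MHz.
k=2: 87.5 MHz, 126.5 MHz.
k=3: 141 MHz, 180 MHz.
k=4: 194.5 MHz, 233.5 MHz.
Within [28 MHz, 179 MHz]: 34 MHz, 73 MHz, 87.5 MHz, 126.5 MHz, 141 MHz.

34 MHz, 73 MHz, 87.5 MHz, 126.5 MHz, 141 MHz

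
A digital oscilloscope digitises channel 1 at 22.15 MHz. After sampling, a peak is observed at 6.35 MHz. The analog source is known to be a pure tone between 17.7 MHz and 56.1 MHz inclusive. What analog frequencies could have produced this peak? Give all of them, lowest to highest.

28.5 MHz, 37.95 MHz, 50.65 MHz

Frequencies that alias to 6.35 MHz are k·fs ± 6.35 MHz for integer k ≥ 0.
k=0: 6.35 MHz.
k=1: 15.8 MHz, 28.5 MHz.
k=2: 37.95 MHz, 50.65 MHz.
k=3: 60.1 MHz, 72.8 MHz.
Within [17.7 MHz, 56.1 MHz]: 28.5 MHz, 37.95 MHz, 50.65 MHz.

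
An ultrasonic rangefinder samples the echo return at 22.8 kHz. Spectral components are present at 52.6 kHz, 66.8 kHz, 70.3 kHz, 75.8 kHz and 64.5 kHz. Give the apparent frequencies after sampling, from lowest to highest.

fs/2 = 11.4 kHz.
52.6 kHz mod fs = 7 kHz.
7 kHz ≤ fs/2 = 11.4 kHz, appears at 7 kHz.
66.8 kHz mod fs = 21.2 kHz.
21.2 kHz > fs/2 = 11.4 kHz, folds to fs − 21.2 kHz = 1.6 kHz.
70.3 kHz mod fs = 1.9 kHz.
1.9 kHz ≤ fs/2 = 11.4 kHz, appears at 1.9 kHz.
75.8 kHz mod fs = 7.4 kHz.
7.4 kHz ≤ fs/2 = 11.4 kHz, appears at 7.4 kHz.
64.5 kHz mod fs = 18.9 kHz.
18.9 kHz > fs/2 = 11.4 kHz, folds to fs − 18.9 kHz = 3.9 kHz.
Distinct values: {1.6 kHz, 1.9 kHz, 3.9 kHz, 7 kHz, 7.4 kHz}.

1.6 kHz, 1.9 kHz, 3.9 kHz, 7 kHz, 7.4 kHz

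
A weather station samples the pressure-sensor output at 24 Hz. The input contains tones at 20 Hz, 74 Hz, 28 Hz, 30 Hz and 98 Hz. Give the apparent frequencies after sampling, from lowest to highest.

2 Hz, 4 Hz, 6 Hz

fs/2 = 12 Hz.
20 Hz > fs/2 = 12 Hz, folds to fs − 20 Hz = 4 Hz.
74 Hz mod fs = 2 Hz.
2 Hz ≤ fs/2 = 12 Hz, appears at 2 Hz.
28 Hz mod fs = 4 Hz.
4 Hz ≤ fs/2 = 12 Hz, appears at 4 Hz.
30 Hz mod fs = 6 Hz.
6 Hz ≤ fs/2 = 12 Hz, appears at 6 Hz.
98 Hz mod fs = 2 Hz.
2 Hz ≤ fs/2 = 12 Hz, appears at 2 Hz.
Distinct values: {2 Hz, 4 Hz, 6 Hz}.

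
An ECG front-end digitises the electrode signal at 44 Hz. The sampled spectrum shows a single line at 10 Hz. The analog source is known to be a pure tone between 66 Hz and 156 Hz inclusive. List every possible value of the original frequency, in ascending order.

Frequencies that alias to 10 Hz are k·fs ± 10 Hz for integer k ≥ 0.
k=0: 10 Hz.
k=1: 34 Hz, 54 Hz.
k=2: 78 Hz, 98 Hz.
k=3: 122 Hz, 142 Hz.
k=4: 166 Hz, 186 Hz.
Within [66 Hz, 156 Hz]: 78 Hz, 98 Hz, 122 Hz, 142 Hz.

78 Hz, 98 Hz, 122 Hz, 142 Hz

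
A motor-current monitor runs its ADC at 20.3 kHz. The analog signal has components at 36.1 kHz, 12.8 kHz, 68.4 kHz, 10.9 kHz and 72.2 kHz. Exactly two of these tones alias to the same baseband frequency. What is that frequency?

7.5 kHz

fs/2 = 10.15 kHz.
36.1 kHz mod fs = 15.8 kHz.
15.8 kHz > fs/2 = 10.15 kHz, folds to fs − 15.8 kHz = 4.5 kHz.
12.8 kHz > fs/2 = 10.15 kHz, folds to fs − 12.8 kHz = 7.5 kHz.
68.4 kHz mod fs = 7.5 kHz.
7.5 kHz ≤ fs/2 = 10.15 kHz, appears at 7.5 kHz.
10.9 kHz > fs/2 = 10.15 kHz, folds to fs − 10.9 kHz = 9.4 kHz.
72.2 kHz mod fs = 11.3 kHz.
11.3 kHz > fs/2 = 10.15 kHz, folds to fs − 11.3 kHz = 9 kHz.
12.8 kHz and 68.4 kHz both map to 7.5 kHz.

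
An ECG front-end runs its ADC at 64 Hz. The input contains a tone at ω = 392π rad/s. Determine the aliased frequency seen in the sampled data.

4 Hz

ω = 392π rad/s → f = ω/(2π) = 196 Hz.
196 Hz mod fs = 4 Hz.
4 Hz ≤ fs/2 = 32 Hz, appears at 4 Hz.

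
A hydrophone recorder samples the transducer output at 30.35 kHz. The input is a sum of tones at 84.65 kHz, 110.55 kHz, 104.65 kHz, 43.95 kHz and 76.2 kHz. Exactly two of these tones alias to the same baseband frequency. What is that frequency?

fs/2 = 15.175 kHz.
84.65 kHz mod fs = 23.95 kHz.
23.95 kHz > fs/2 = 15.175 kHz, folds to fs − 23.95 kHz = 6.4 kHz.
110.55 kHz mod fs = 19.5 kHz.
19.5 kHz > fs/2 = 15.175 kHz, folds to fs − 19.5 kHz = 10.85 kHz.
104.65 kHz mod fs = 13.6 kHz.
13.6 kHz ≤ fs/2 = 15.175 kHz, appears at 13.6 kHz.
43.95 kHz mod fs = 13.6 kHz.
13.6 kHz ≤ fs/2 = 15.175 kHz, appears at 13.6 kHz.
76.2 kHz mod fs = 15.5 kHz.
15.5 kHz > fs/2 = 15.175 kHz, folds to fs − 15.5 kHz = 14.85 kHz.
43.95 kHz and 104.65 kHz both map to 13.6 kHz.

13.6 kHz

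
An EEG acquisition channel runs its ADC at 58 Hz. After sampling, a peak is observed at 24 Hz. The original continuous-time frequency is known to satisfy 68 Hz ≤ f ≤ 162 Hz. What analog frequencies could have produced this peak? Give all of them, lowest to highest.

82 Hz, 92 Hz, 140 Hz, 150 Hz

Frequencies that alias to 24 Hz are k·fs ± 24 Hz for integer k ≥ 0.
k=0: 24 Hz.
k=1: 34 Hz, 82 Hz.
k=2: 92 Hz, 140 Hz.
k=3: 150 Hz, 198 Hz.
k=4: 208 Hz, 256 Hz.
Within [68 Hz, 162 Hz]: 82 Hz, 92 Hz, 140 Hz, 150 Hz.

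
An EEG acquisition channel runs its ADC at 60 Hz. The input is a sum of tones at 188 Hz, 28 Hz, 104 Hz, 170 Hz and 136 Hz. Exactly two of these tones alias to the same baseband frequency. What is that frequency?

fs/2 = 30 Hz.
188 Hz mod fs = 8 Hz.
8 Hz ≤ fs/2 = 30 Hz, appears at 8 Hz.
28 Hz ≤ fs/2 = 30 Hz, passes unchanged.
104 Hz mod fs = 44 Hz.
44 Hz > fs/2 = 30 Hz, folds to fs − 44 Hz = 16 Hz.
170 Hz mod fs = 50 Hz.
50 Hz > fs/2 = 30 Hz, folds to fs − 50 Hz = 10 Hz.
136 Hz mod fs = 16 Hz.
16 Hz ≤ fs/2 = 30 Hz, appears at 16 Hz.
104 Hz and 136 Hz both map to 16 Hz.

16 Hz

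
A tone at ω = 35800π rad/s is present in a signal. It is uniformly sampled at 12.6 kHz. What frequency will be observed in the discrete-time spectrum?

ω = 35800π rad/s → f = ω/(2π) = 17900 Hz = 17.9 kHz.
17.9 kHz mod fs = 5.3 kHz.
5.3 kHz ≤ fs/2 = 6.3 kHz, appears at 5.3 kHz.

5.3 kHz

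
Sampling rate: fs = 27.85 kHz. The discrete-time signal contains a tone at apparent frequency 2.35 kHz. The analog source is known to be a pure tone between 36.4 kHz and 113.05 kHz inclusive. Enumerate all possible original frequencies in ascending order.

Frequencies that alias to 2.35 kHz are k·fs ± 2.35 kHz for integer k ≥ 0.
k=0: 2.35 kHz.
k=1: 25.5 kHz, 30.2 kHz.
k=2: 53.35 kHz, 58.05 kHz.
k=3: 81.2 kHz, 85.9 kHz.
k=4: 109.05 kHz, 113.75 kHz.
k=5: 136.9 kHz, 141.6 kHz.
Within [36.4 kHz, 113.05 kHz]: 53.35 kHz, 58.05 kHz, 81.2 kHz, 85.9 kHz, 109.05 kHz.

53.35 kHz, 58.05 kHz, 81.2 kHz, 85.9 kHz, 109.05 kHz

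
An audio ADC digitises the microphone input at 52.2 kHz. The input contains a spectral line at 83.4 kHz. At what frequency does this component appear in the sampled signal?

83.4 kHz mod fs = 31.2 kHz.
31.2 kHz > fs/2 = 26.1 kHz, folds to fs − 31.2 kHz = 21 kHz.

21 kHz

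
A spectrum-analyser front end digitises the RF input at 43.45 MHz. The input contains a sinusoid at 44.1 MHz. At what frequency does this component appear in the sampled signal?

44.1 MHz mod fs = 0.65 MHz.
0.65 MHz ≤ fs/2 = 21.725 MHz, appears at 0.65 MHz.

0.65 MHz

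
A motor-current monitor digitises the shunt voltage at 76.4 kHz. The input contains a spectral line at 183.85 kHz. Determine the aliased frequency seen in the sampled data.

31.05 kHz

183.85 kHz mod fs = 31.05 kHz.
31.05 kHz ≤ fs/2 = 38.2 kHz, appears at 31.05 kHz.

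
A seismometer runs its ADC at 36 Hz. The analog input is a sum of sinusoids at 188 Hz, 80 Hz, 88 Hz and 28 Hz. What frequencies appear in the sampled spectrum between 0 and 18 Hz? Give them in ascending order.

8 Hz, 16 Hz

fs/2 = 18 Hz.
188 Hz mod fs = 8 Hz.
8 Hz ≤ fs/2 = 18 Hz, appears at 8 Hz.
80 Hz mod fs = 8 Hz.
8 Hz ≤ fs/2 = 18 Hz, appears at 8 Hz.
88 Hz mod fs = 16 Hz.
16 Hz ≤ fs/2 = 18 Hz, appears at 16 Hz.
28 Hz > fs/2 = 18 Hz, folds to fs − 28 Hz = 8 Hz.
Distinct values: {8 Hz, 16 Hz}.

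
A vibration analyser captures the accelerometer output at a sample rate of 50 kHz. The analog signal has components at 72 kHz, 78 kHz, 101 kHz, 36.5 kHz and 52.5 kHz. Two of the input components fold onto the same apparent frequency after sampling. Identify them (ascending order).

fs/2 = 25 kHz.
72 kHz mod fs = 22 kHz.
22 kHz ≤ fs/2 = 25 kHz, appears at 22 kHz.
78 kHz mod fs = 28 kHz.
28 kHz > fs/2 = 25 kHz, folds to fs − 28 kHz = 22 kHz.
101 kHz mod fs = 1 kHz.
1 kHz ≤ fs/2 = 25 kHz, appears at 1 kHz.
36.5 kHz > fs/2 = 25 kHz, folds to fs − 36.5 kHz = 13.5 kHz.
52.5 kHz mod fs = 2.5 kHz.
2.5 kHz ≤ fs/2 = 25 kHz, appears at 2.5 kHz.
72 kHz and 78 kHz both map to 22 kHz.

72 kHz, 78 kHz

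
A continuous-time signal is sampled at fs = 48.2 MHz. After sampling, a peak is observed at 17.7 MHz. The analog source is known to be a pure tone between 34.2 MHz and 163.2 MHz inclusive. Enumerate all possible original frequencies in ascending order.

65.9 MHz, 78.7 MHz, 114.1 MHz, 126.9 MHz, 162.3 MHz

Frequencies that alias to 17.7 MHz are k·fs ± 17.7 MHz for integer k ≥ 0.
k=0: 17.7 MHz.
k=1: 30.5 MHz, 65.9 MHz.
k=2: 78.7 MHz, 114.1 MHz.
k=3: 126.9 MHz, 162.3 MHz.
k=4: 175.1 MHz, 210.5 MHz.
Within [34.2 MHz, 163.2 MHz]: 65.9 MHz, 78.7 MHz, 114.1 MHz, 126.9 MHz, 162.3 MHz.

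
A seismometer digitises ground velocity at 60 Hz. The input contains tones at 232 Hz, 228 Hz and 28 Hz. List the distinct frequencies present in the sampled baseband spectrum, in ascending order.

fs/2 = 30 Hz.
232 Hz mod fs = 52 Hz.
52 Hz > fs/2 = 30 Hz, folds to fs − 52 Hz = 8 Hz.
228 Hz mod fs = 48 Hz.
48 Hz > fs/2 = 30 Hz, folds to fs − 48 Hz = 12 Hz.
28 Hz ≤ fs/2 = 30 Hz, passes unchanged.
Distinct values: {8 Hz, 12 Hz, 28 Hz}.

8 Hz, 12 Hz, 28 Hz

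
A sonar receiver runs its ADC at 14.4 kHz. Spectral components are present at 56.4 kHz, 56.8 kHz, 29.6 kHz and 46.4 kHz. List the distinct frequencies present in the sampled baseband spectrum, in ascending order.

fs/2 = 7.2 kHz.
56.4 kHz mod fs = 13.2 kHz.
13.2 kHz > fs/2 = 7.2 kHz, folds to fs − 13.2 kHz = 1.2 kHz.
56.8 kHz mod fs = 13.6 kHz.
13.6 kHz > fs/2 = 7.2 kHz, folds to fs − 13.6 kHz = 0.8 kHz.
29.6 kHz mod fs = 0.8 kHz.
0.8 kHz ≤ fs/2 = 7.2 kHz, appears at 0.8 kHz.
46.4 kHz mod fs = 3.2 kHz.
3.2 kHz ≤ fs/2 = 7.2 kHz, appears at 3.2 kHz.
Distinct values: {0.8 kHz, 1.2 kHz, 3.2 kHz}.

0.8 kHz, 1.2 kHz, 3.2 kHz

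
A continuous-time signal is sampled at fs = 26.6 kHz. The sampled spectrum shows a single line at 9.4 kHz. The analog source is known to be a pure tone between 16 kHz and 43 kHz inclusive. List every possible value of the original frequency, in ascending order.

17.2 kHz, 36 kHz

Frequencies that alias to 9.4 kHz are k·fs ± 9.4 kHz for integer k ≥ 0.
k=0: 9.4 kHz.
k=1: 17.2 kHz, 36 kHz.
k=2: 43.8 kHz, 62.6 kHz.
Within [16 kHz, 43 kHz]: 17.2 kHz, 36 kHz.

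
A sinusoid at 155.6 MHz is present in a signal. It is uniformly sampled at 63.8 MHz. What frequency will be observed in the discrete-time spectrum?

155.6 MHz mod fs = 28 MHz.
28 MHz ≤ fs/2 = 31.9 MHz, appears at 28 MHz.

28 MHz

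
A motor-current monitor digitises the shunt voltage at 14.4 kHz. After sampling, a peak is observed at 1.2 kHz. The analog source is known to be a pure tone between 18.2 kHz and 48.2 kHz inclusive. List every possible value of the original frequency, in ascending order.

Frequencies that alias to 1.2 kHz are k·fs ± 1.2 kHz for integer k ≥ 0.
k=0: 1.2 kHz.
k=1: 13.2 kHz, 15.6 kHz.
k=2: 27.6 kHz, 30 kHz.
k=3: 42 kHz, 44.4 kHz.
k=4: 56.4 kHz, 58.8 kHz.
Within [18.2 kHz, 48.2 kHz]: 27.6 kHz, 30 kHz, 42 kHz, 44.4 kHz.

27.6 kHz, 30 kHz, 42 kHz, 44.4 kHz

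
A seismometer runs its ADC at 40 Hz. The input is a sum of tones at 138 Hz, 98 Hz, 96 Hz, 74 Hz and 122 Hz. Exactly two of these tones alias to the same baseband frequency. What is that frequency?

18 Hz

fs/2 = 20 Hz.
138 Hz mod fs = 18 Hz.
18 Hz ≤ fs/2 = 20 Hz, appears at 18 Hz.
98 Hz mod fs = 18 Hz.
18 Hz ≤ fs/2 = 20 Hz, appears at 18 Hz.
96 Hz mod fs = 16 Hz.
16 Hz ≤ fs/2 = 20 Hz, appears at 16 Hz.
74 Hz mod fs = 34 Hz.
34 Hz > fs/2 = 20 Hz, folds to fs − 34 Hz = 6 Hz.
122 Hz mod fs = 2 Hz.
2 Hz ≤ fs/2 = 20 Hz, appears at 2 Hz.
98 Hz and 138 Hz both map to 18 Hz.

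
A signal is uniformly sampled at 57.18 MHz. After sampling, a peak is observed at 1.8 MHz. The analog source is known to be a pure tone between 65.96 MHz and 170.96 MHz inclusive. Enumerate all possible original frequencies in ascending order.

112.56 MHz, 116.16 MHz, 169.74 MHz

Frequencies that alias to 1.8 MHz are k·fs ± 1.8 MHz for integer k ≥ 0.
k=0: 1.8 MHz.
k=1: 55.38 MHz, 58.98 MHz.
k=2: 112.56 MHz, 116.16 MHz.
k=3: 169.74 MHz, 173.34 MHz.
k=4: 226.92 MHz, 230.52 MHz.
Within [65.96 MHz, 170.96 MHz]: 112.56 MHz, 116.16 MHz, 169.74 MHz.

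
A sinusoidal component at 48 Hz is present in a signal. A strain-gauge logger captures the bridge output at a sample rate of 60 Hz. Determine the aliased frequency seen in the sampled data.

48 Hz > fs/2 = 30 Hz, folds to fs − 48 Hz = 12 Hz.

12 Hz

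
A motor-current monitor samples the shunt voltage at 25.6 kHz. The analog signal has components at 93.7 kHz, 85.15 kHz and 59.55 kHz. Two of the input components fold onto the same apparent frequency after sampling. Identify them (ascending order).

59.55 kHz, 85.15 kHz

fs/2 = 12.8 kHz.
93.7 kHz mod fs = 16.9 kHz.
16.9 kHz > fs/2 = 12.8 kHz, folds to fs − 16.9 kHz = 8.7 kHz.
85.15 kHz mod fs = 8.35 kHz.
8.35 kHz ≤ fs/2 = 12.8 kHz, appears at 8.35 kHz.
59.55 kHz mod fs = 8.35 kHz.
8.35 kHz ≤ fs/2 = 12.8 kHz, appears at 8.35 kHz.
59.55 kHz and 85.15 kHz both map to 8.35 kHz.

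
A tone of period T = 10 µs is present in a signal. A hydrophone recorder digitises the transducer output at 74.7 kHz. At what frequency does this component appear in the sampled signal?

25.3 kHz

T = 10 µs → f = 1/T = 100 kHz.
100 kHz mod fs = 25.3 kHz.
25.3 kHz ≤ fs/2 = 37.35 kHz, appears at 25.3 kHz.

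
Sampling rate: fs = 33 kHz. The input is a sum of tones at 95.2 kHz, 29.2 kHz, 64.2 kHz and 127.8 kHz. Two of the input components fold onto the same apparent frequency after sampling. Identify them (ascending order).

fs/2 = 16.5 kHz.
95.2 kHz mod fs = 29.2 kHz.
29.2 kHz > fs/2 = 16.5 kHz, folds to fs − 29.2 kHz = 3.8 kHz.
29.2 kHz > fs/2 = 16.5 kHz, folds to fs − 29.2 kHz = 3.8 kHz.
64.2 kHz mod fs = 31.2 kHz.
31.2 kHz > fs/2 = 16.5 kHz, folds to fs − 31.2 kHz = 1.8 kHz.
127.8 kHz mod fs = 28.8 kHz.
28.8 kHz > fs/2 = 16.5 kHz, folds to fs − 28.8 kHz = 4.2 kHz.
29.2 kHz and 95.2 kHz both map to 3.8 kHz.

29.2 kHz, 95.2 kHz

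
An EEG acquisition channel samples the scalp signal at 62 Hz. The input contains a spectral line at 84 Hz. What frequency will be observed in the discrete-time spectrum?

22 Hz

84 Hz mod fs = 22 Hz.
22 Hz ≤ fs/2 = 31 Hz, appears at 22 Hz.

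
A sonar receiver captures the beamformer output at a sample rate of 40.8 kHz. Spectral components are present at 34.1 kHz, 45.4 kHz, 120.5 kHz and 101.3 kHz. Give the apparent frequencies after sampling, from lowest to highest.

fs/2 = 20.4 kHz.
34.1 kHz > fs/2 = 20.4 kHz, folds to fs − 34.1 kHz = 6.7 kHz.
45.4 kHz mod fs = 4.6 kHz.
4.6 kHz ≤ fs/2 = 20.4 kHz, appears at 4.6 kHz.
120.5 kHz mod fs = 38.9 kHz.
38.9 kHz > fs/2 = 20.4 kHz, folds to fs − 38.9 kHz = 1.9 kHz.
101.3 kHz mod fs = 19.7 kHz.
19.7 kHz ≤ fs/2 = 20.4 kHz, appears at 19.7 kHz.
Distinct values: {1.9 kHz, 4.6 kHz, 6.7 kHz, 19.7 kHz}.

1.9 kHz, 4.6 kHz, 6.7 kHz, 19.7 kHz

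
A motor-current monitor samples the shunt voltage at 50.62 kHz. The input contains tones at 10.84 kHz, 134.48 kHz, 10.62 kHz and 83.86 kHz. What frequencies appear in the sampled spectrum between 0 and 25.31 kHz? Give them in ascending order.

10.62 kHz, 10.84 kHz, 17.38 kHz

fs/2 = 25.31 kHz.
10.84 kHz ≤ fs/2 = 25.31 kHz, passes unchanged.
134.48 kHz mod fs = 33.24 kHz.
33.24 kHz > fs/2 = 25.31 kHz, folds to fs − 33.24 kHz = 17.38 kHz.
10.62 kHz ≤ fs/2 = 25.31 kHz, passes unchanged.
83.86 kHz mod fs = 33.24 kHz.
33.24 kHz > fs/2 = 25.31 kHz, folds to fs − 33.24 kHz = 17.38 kHz.
Distinct values: {10.62 kHz, 10.84 kHz, 17.38 kHz}.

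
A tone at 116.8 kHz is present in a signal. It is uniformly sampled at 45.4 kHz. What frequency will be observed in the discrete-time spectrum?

116.8 kHz mod fs = 26 kHz.
26 kHz > fs/2 = 22.7 kHz, folds to fs − 26 kHz = 19.4 kHz.

19.4 kHz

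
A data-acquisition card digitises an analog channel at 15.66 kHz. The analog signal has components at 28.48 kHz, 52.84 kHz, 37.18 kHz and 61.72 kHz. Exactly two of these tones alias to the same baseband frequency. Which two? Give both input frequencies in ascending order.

37.18 kHz, 52.84 kHz

fs/2 = 7.83 kHz.
28.48 kHz mod fs = 12.82 kHz.
12.82 kHz > fs/2 = 7.83 kHz, folds to fs − 12.82 kHz = 2.84 kHz.
52.84 kHz mod fs = 5.86 kHz.
5.86 kHz ≤ fs/2 = 7.83 kHz, appears at 5.86 kHz.
37.18 kHz mod fs = 5.86 kHz.
5.86 kHz ≤ fs/2 = 7.83 kHz, appears at 5.86 kHz.
61.72 kHz mod fs = 14.74 kHz.
14.74 kHz > fs/2 = 7.83 kHz, folds to fs − 14.74 kHz = 0.92 kHz.
37.18 kHz and 52.84 kHz both map to 5.86 kHz.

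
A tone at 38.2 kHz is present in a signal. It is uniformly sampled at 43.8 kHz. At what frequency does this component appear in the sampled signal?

5.6 kHz

38.2 kHz > fs/2 = 21.9 kHz, folds to fs − 38.2 kHz = 5.6 kHz.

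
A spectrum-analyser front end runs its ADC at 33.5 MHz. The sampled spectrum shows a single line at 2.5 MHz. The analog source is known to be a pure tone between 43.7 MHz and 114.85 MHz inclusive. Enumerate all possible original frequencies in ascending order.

Frequencies that alias to 2.5 MHz are k·fs ± 2.5 MHz for integer k ≥ 0.
k=0: 2.5 MHz.
k=1: 31 MHz, 36 MHz.
k=2: 64.5 MHz, 69.5 MHz.
k=3: 98 MHz, 103 MHz.
k=4: 131.5 MHz, 136.5 MHz.
Within [43.7 MHz, 114.85 MHz]: 64.5 MHz, 69.5 MHz, 98 MHz, 103 MHz.

64.5 MHz, 69.5 MHz, 98 MHz, 103 MHz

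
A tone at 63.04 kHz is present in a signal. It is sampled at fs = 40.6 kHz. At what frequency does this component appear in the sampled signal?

63.04 kHz mod fs = 22.44 kHz.
22.44 kHz > fs/2 = 20.3 kHz, folds to fs − 22.44 kHz = 18.16 kHz.

18.16 kHz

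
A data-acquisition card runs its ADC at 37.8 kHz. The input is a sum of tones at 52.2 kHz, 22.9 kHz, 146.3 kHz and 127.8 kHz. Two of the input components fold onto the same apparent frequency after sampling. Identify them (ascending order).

fs/2 = 18.9 kHz.
52.2 kHz mod fs = 14.4 kHz.
14.4 kHz ≤ fs/2 = 18.9 kHz, appears at 14.4 kHz.
22.9 kHz > fs/2 = 18.9 kHz, folds to fs − 22.9 kHz = 14.9 kHz.
146.3 kHz mod fs = 32.9 kHz.
32.9 kHz > fs/2 = 18.9 kHz, folds to fs − 32.9 kHz = 4.9 kHz.
127.8 kHz mod fs = 14.4 kHz.
14.4 kHz ≤ fs/2 = 18.9 kHz, appears at 14.4 kHz.
52.2 kHz and 127.8 kHz both map to 14.4 kHz.

52.2 kHz, 127.8 kHz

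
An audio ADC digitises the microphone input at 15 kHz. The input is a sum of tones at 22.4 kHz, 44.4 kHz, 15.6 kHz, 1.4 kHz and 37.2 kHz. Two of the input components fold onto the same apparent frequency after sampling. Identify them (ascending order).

fs/2 = 7.5 kHz.
22.4 kHz mod fs = 7.4 kHz.
7.4 kHz ≤ fs/2 = 7.5 kHz, appears at 7.4 kHz.
44.4 kHz mod fs = 14.4 kHz.
14.4 kHz > fs/2 = 7.5 kHz, folds to fs − 14.4 kHz = 0.6 kHz.
15.6 kHz mod fs = 0.6 kHz.
0.6 kHz ≤ fs/2 = 7.5 kHz, appears at 0.6 kHz.
1.4 kHz ≤ fs/2 = 7.5 kHz, passes unchanged.
37.2 kHz mod fs = 7.2 kHz.
7.2 kHz ≤ fs/2 = 7.5 kHz, appears at 7.2 kHz.
15.6 kHz and 44.4 kHz both map to 0.6 kHz.

15.6 kHz, 44.4 kHz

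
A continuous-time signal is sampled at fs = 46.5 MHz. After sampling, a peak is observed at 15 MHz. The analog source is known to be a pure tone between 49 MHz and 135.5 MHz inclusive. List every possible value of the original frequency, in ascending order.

Frequencies that alias to 15 MHz are k·fs ± 15 MHz for integer k ≥ 0.
k=0: 15 MHz.
k=1: 31.5 MHz, 61.5 MHz.
k=2: 78 MHz, 108 MHz.
k=3: 124.5 MHz, 154.5 MHz.
k=4: 171 MHz, 201 MHz.
Within [49 MHz, 135.5 MHz]: 61.5 MHz, 78 MHz, 108 MHz, 124.5 MHz.

61.5 MHz, 78 MHz, 108 MHz, 124.5 MHz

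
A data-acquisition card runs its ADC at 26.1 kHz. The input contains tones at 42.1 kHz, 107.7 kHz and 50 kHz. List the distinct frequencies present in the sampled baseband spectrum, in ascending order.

fs/2 = 13.05 kHz.
42.1 kHz mod fs = 16 kHz.
16 kHz > fs/2 = 13.05 kHz, folds to fs − 16 kHz = 10.1 kHz.
107.7 kHz mod fs = 3.3 kHz.
3.3 kHz ≤ fs/2 = 13.05 kHz, appears at 3.3 kHz.
50 kHz mod fs = 23.9 kHz.
23.9 kHz > fs/2 = 13.05 kHz, folds to fs − 23.9 kHz = 2.2 kHz.
Distinct values: {2.2 kHz, 3.3 kHz, 10.1 kHz}.

2.2 kHz, 3.3 kHz, 10.1 kHz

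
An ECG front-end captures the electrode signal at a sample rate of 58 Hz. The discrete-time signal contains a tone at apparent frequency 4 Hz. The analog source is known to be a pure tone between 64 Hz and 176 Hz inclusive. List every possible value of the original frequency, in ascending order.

112 Hz, 120 Hz, 170 Hz

Frequencies that alias to 4 Hz are k·fs ± 4 Hz for integer k ≥ 0.
k=0: 4 Hz.
k=1: 54 Hz, 62 Hz.
k=2: 112 Hz, 120 Hz.
k=3: 170 Hz, 178 Hz.
k=4: 228 Hz, 236 Hz.
Within [64 Hz, 176 Hz]: 112 Hz, 120 Hz, 170 Hz.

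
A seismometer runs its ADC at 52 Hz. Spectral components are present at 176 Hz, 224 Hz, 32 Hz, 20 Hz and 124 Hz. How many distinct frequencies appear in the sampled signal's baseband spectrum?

2

fs/2 = 26 Hz.
176 Hz mod fs = 20 Hz.
20 Hz ≤ fs/2 = 26 Hz, appears at 20 Hz.
224 Hz mod fs = 16 Hz.
16 Hz ≤ fs/2 = 26 Hz, appears at 16 Hz.
32 Hz > fs/2 = 26 Hz, folds to fs − 32 Hz = 20 Hz.
20 Hz ≤ fs/2 = 26 Hz, passes unchanged.
124 Hz mod fs = 20 Hz.
20 Hz ≤ fs/2 = 26 Hz, appears at 20 Hz.
Distinct values: {16 Hz, 20 Hz} → 2.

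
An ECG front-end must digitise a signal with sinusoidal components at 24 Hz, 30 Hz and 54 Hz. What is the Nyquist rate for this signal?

108 Hz

Highest-frequency component: 54 Hz.
Nyquist rate = 2 × 54 Hz = 108 Hz.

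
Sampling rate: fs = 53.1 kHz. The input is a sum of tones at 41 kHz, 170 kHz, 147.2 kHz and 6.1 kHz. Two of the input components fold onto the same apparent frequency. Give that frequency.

12.1 kHz

fs/2 = 26.55 kHz.
41 kHz > fs/2 = 26.55 kHz, folds to fs − 41 kHz = 12.1 kHz.
170 kHz mod fs = 10.7 kHz.
10.7 kHz ≤ fs/2 = 26.55 kHz, appears at 10.7 kHz.
147.2 kHz mod fs = 41 kHz.
41 kHz > fs/2 = 26.55 kHz, folds to fs − 41 kHz = 12.1 kHz.
6.1 kHz ≤ fs/2 = 26.55 kHz, passes unchanged.
41 kHz and 147.2 kHz both map to 12.1 kHz.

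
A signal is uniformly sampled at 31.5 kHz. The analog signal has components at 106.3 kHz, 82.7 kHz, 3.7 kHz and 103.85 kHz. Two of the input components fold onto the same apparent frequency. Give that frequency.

11.8 kHz

fs/2 = 15.75 kHz.
106.3 kHz mod fs = 11.8 kHz.
11.8 kHz ≤ fs/2 = 15.75 kHz, appears at 11.8 kHz.
82.7 kHz mod fs = 19.7 kHz.
19.7 kHz > fs/2 = 15.75 kHz, folds to fs − 19.7 kHz = 11.8 kHz.
3.7 kHz ≤ fs/2 = 15.75 kHz, passes unchanged.
103.85 kHz mod fs = 9.35 kHz.
9.35 kHz ≤ fs/2 = 15.75 kHz, appears at 9.35 kHz.
82.7 kHz and 106.3 kHz both map to 11.8 kHz.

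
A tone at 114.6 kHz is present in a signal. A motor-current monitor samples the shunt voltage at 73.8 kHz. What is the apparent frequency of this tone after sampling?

33 kHz

114.6 kHz mod fs = 40.8 kHz.
40.8 kHz > fs/2 = 36.9 kHz, folds to fs − 40.8 kHz = 33 kHz.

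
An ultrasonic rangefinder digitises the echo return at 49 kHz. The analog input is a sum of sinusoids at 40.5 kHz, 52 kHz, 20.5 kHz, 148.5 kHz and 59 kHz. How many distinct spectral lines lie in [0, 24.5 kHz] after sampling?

5

fs/2 = 24.5 kHz.
40.5 kHz > fs/2 = 24.5 kHz, folds to fs − 40.5 kHz = 8.5 kHz.
52 kHz mod fs = 3 kHz.
3 kHz ≤ fs/2 = 24.5 kHz, appears at 3 kHz.
20.5 kHz ≤ fs/2 = 24.5 kHz, passes unchanged.
148.5 kHz mod fs = 1.5 kHz.
1.5 kHz ≤ fs/2 = 24.5 kHz, appears at 1.5 kHz.
59 kHz mod fs = 10 kHz.
10 kHz ≤ fs/2 = 24.5 kHz, appears at 10 kHz.
Distinct values: {1.5 kHz, 3 kHz, 8.5 kHz, 10 kHz, 20.5 kHz} → 5.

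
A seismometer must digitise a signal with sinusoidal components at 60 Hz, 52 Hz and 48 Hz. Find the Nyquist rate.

Highest-frequency component: 60 Hz.
Nyquist rate = 2 × 60 Hz = 120 Hz.

120 Hz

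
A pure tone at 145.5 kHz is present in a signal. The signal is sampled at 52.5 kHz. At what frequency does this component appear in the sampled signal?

12 kHz

145.5 kHz mod fs = 40.5 kHz.
40.5 kHz > fs/2 = 26.25 kHz, folds to fs − 40.5 kHz = 12 kHz.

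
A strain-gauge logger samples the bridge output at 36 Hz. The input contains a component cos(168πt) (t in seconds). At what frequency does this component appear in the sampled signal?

ω = 168π rad/s → f = ω/(2π) = 84 Hz.
84 Hz mod fs = 12 Hz.
12 Hz ≤ fs/2 = 18 Hz, appears at 12 Hz.

12 Hz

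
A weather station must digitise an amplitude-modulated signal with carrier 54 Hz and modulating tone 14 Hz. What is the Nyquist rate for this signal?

AM sidebands sit at fc ± fm = 40 Hz and 68 Hz.
Highest-frequency component: 68 Hz.
Nyquist rate = 2 × 68 Hz = 136 Hz.

136 Hz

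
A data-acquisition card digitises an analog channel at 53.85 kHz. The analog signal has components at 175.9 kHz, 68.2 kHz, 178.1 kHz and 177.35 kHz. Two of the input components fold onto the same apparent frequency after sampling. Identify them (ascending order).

68.2 kHz, 175.9 kHz

fs/2 = 26.925 kHz.
175.9 kHz mod fs = 14.35 kHz.
14.35 kHz ≤ fs/2 = 26.925 kHz, appears at 14.35 kHz.
68.2 kHz mod fs = 14.35 kHz.
14.35 kHz ≤ fs/2 = 26.925 kHz, appears at 14.35 kHz.
178.1 kHz mod fs = 16.55 kHz.
16.55 kHz ≤ fs/2 = 26.925 kHz, appears at 16.55 kHz.
177.35 kHz mod fs = 15.8 kHz.
15.8 kHz ≤ fs/2 = 26.925 kHz, appears at 15.8 kHz.
68.2 kHz and 175.9 kHz both map to 14.35 kHz.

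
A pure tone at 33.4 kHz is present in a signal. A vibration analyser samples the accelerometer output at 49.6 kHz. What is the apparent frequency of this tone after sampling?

16.2 kHz

33.4 kHz > fs/2 = 24.8 kHz, folds to fs − 33.4 kHz = 16.2 kHz.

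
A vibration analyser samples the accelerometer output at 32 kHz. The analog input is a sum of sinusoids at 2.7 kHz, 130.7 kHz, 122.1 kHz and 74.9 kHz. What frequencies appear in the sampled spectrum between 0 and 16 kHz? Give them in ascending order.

fs/2 = 16 kHz.
2.7 kHz ≤ fs/2 = 16 kHz, passes unchanged.
130.7 kHz mod fs = 2.7 kHz.
2.7 kHz ≤ fs/2 = 16 kHz, appears at 2.7 kHz.
122.1 kHz mod fs = 26.1 kHz.
26.1 kHz > fs/2 = 16 kHz, folds to fs − 26.1 kHz = 5.9 kHz.
74.9 kHz mod fs = 10.9 kHz.
10.9 kHz ≤ fs/2 = 16 kHz, appears at 10.9 kHz.
Distinct values: {2.7 kHz, 5.9 kHz, 10.9 kHz}.

2.7 kHz, 5.9 kHz, 10.9 kHz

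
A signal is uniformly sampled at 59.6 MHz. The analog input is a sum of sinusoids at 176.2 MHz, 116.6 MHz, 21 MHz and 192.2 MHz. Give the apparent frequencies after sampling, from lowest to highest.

2.6 MHz, 13.4 MHz, 21 MHz

fs/2 = 29.8 MHz.
176.2 MHz mod fs = 57 MHz.
57 MHz > fs/2 = 29.8 MHz, folds to fs − 57 MHz = 2.6 MHz.
116.6 MHz mod fs = 57 MHz.
57 MHz > fs/2 = 29.8 MHz, folds to fs − 57 MHz = 2.6 MHz.
21 MHz ≤ fs/2 = 29.8 MHz, passes unchanged.
192.2 MHz mod fs = 13.4 MHz.
13.4 MHz ≤ fs/2 = 29.8 MHz, appears at 13.4 MHz.
Distinct values: {2.6 MHz, 13.4 MHz, 21 MHz}.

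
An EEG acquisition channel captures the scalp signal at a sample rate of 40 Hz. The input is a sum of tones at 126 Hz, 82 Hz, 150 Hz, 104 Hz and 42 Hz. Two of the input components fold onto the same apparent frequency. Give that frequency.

fs/2 = 20 Hz.
126 Hz mod fs = 6 Hz.
6 Hz ≤ fs/2 = 20 Hz, appears at 6 Hz.
82 Hz mod fs = 2 Hz.
2 Hz ≤ fs/2 = 20 Hz, appears at 2 Hz.
150 Hz mod fs = 30 Hz.
30 Hz > fs/2 = 20 Hz, folds to fs − 30 Hz = 10 Hz.
104 Hz mod fs = 24 Hz.
24 Hz > fs/2 = 20 Hz, folds to fs − 24 Hz = 16 Hz.
42 Hz mod fs = 2 Hz.
2 Hz ≤ fs/2 = 20 Hz, appears at 2 Hz.
42 Hz and 82 Hz both map to 2 Hz.

2 Hz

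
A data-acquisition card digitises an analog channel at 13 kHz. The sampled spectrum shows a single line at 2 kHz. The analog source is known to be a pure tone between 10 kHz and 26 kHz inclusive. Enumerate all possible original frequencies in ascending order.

11 kHz, 15 kHz, 24 kHz

Frequencies that alias to 2 kHz are k·fs ± 2 kHz for integer k ≥ 0.
k=0: 2 kHz.
k=1: 11 kHz, 15 kHz.
k=2: 24 kHz, 28 kHz.
k=3: 37 kHz, 41 kHz.
Within [10 kHz, 26 kHz]: 11 kHz, 15 kHz, 24 kHz.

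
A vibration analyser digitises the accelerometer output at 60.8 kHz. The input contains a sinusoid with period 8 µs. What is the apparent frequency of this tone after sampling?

T = 8 µs → f = 1/T = 125 kHz.
125 kHz mod fs = 3.4 kHz.
3.4 kHz ≤ fs/2 = 30.4 kHz, appears at 3.4 kHz.

3.4 kHz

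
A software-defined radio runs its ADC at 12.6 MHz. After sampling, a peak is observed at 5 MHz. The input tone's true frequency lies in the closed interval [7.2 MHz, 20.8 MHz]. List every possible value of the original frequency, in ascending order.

Frequencies that alias to 5 MHz are k·fs ± 5 MHz for integer k ≥ 0.
k=0: 5 MHz.
k=1: 7.6 MHz, 17.6 MHz.
k=2: 20.2 MHz, 30.2 MHz.
k=3: 32.8 MHz, 42.8 MHz.
Within [7.2 MHz, 20.8 MHz]: 7.6 MHz, 17.6 MHz, 20.2 MHz.

7.6 MHz, 17.6 MHz, 20.2 MHz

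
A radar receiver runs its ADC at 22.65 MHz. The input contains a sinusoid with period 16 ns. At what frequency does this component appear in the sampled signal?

5.45 MHz

T = 16 ns → f = 1/T = 62.5 MHz.
62.5 MHz mod fs = 17.2 MHz.
17.2 MHz > fs/2 = 11.325 MHz, folds to fs − 17.2 MHz = 5.45 MHz.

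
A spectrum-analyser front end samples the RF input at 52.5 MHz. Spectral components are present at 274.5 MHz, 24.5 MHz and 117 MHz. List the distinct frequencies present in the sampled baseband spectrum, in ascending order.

fs/2 = 26.25 MHz.
274.5 MHz mod fs = 12 MHz.
12 MHz ≤ fs/2 = 26.25 MHz, appears at 12 MHz.
24.5 MHz ≤ fs/2 = 26.25 MHz, passes unchanged.
117 MHz mod fs = 12 MHz.
12 MHz ≤ fs/2 = 26.25 MHz, appears at 12 MHz.
Distinct values: {12 MHz, 24.5 MHz}.

12 MHz, 24.5 MHz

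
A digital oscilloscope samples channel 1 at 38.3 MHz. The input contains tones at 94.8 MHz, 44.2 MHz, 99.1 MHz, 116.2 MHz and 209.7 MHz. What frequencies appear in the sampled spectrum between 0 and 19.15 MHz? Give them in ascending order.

fs/2 = 19.15 MHz.
94.8 MHz mod fs = 18.2 MHz.
18.2 MHz ≤ fs/2 = 19.15 MHz, appears at 18.2 MHz.
44.2 MHz mod fs = 5.9 MHz.
5.9 MHz ≤ fs/2 = 19.15 MHz, appears at 5.9 MHz.
99.1 MHz mod fs = 22.5 MHz.
22.5 MHz > fs/2 = 19.15 MHz, folds to fs − 22.5 MHz = 15.8 MHz.
116.2 MHz mod fs = 1.3 MHz.
1.3 MHz ≤ fs/2 = 19.15 MHz, appears at 1.3 MHz.
209.7 MHz mod fs = 18.2 MHz.
18.2 MHz ≤ fs/2 = 19.15 MHz, appears at 18.2 MHz.
Distinct values: {1.3 MHz, 5.9 MHz, 15.8 MHz, 18.2 MHz}.

1.3 MHz, 5.9 MHz, 15.8 MHz, 18.2 MHz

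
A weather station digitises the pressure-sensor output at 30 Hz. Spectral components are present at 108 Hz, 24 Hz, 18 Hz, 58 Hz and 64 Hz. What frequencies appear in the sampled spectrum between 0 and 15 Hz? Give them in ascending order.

2 Hz, 4 Hz, 6 Hz, 12 Hz

fs/2 = 15 Hz.
108 Hz mod fs = 18 Hz.
18 Hz > fs/2 = 15 Hz, folds to fs − 18 Hz = 12 Hz.
24 Hz > fs/2 = 15 Hz, folds to fs − 24 Hz = 6 Hz.
18 Hz > fs/2 = 15 Hz, folds to fs − 18 Hz = 12 Hz.
58 Hz mod fs = 28 Hz.
28 Hz > fs/2 = 15 Hz, folds to fs − 28 Hz = 2 Hz.
64 Hz mod fs = 4 Hz.
4 Hz ≤ fs/2 = 15 Hz, appears at 4 Hz.
Distinct values: {2 Hz, 4 Hz, 6 Hz, 12 Hz}.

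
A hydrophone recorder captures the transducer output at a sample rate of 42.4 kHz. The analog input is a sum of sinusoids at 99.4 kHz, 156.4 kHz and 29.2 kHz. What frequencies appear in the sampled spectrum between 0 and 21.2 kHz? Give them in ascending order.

fs/2 = 21.2 kHz.
99.4 kHz mod fs = 14.6 kHz.
14.6 kHz ≤ fs/2 = 21.2 kHz, appears at 14.6 kHz.
156.4 kHz mod fs = 29.2 kHz.
29.2 kHz > fs/2 = 21.2 kHz, folds to fs − 29.2 kHz = 13.2 kHz.
29.2 kHz > fs/2 = 21.2 kHz, folds to fs − 29.2 kHz = 13.2 kHz.
Distinct values: {13.2 kHz, 14.6 kHz}.

13.2 kHz, 14.6 kHz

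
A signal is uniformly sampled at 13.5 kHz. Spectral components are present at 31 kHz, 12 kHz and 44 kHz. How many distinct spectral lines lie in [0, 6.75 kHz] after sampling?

3

fs/2 = 6.75 kHz.
31 kHz mod fs = 4 kHz.
4 kHz ≤ fs/2 = 6.75 kHz, appears at 4 kHz.
12 kHz > fs/2 = 6.75 kHz, folds to fs − 12 kHz = 1.5 kHz.
44 kHz mod fs = 3.5 kHz.
3.5 kHz ≤ fs/2 = 6.75 kHz, appears at 3.5 kHz.
Distinct values: {1.5 kHz, 3.5 kHz, 4 kHz} → 3.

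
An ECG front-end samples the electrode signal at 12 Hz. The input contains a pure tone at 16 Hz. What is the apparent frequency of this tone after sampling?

16 Hz mod fs = 4 Hz.
4 Hz ≤ fs/2 = 6 Hz, appears at 4 Hz.

4 Hz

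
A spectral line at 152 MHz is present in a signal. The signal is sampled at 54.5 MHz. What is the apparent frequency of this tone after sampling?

11.5 MHz

152 MHz mod fs = 43 MHz.
43 MHz > fs/2 = 27.25 MHz, folds to fs − 43 MHz = 11.5 MHz.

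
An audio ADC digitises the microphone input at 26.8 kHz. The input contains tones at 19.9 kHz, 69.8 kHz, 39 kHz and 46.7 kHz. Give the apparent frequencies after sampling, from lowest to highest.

fs/2 = 13.4 kHz.
19.9 kHz > fs/2 = 13.4 kHz, folds to fs − 19.9 kHz = 6.9 kHz.
69.8 kHz mod fs = 16.2 kHz.
16.2 kHz > fs/2 = 13.4 kHz, folds to fs − 16.2 kHz = 10.6 kHz.
39 kHz mod fs = 12.2 kHz.
12.2 kHz ≤ fs/2 = 13.4 kHz, appears at 12.2 kHz.
46.7 kHz mod fs = 19.9 kHz.
19.9 kHz > fs/2 = 13.4 kHz, folds to fs − 19.9 kHz = 6.9 kHz.
Distinct values: {6.9 kHz, 10.6 kHz, 12.2 kHz}.

6.9 kHz, 10.6 kHz, 12.2 kHz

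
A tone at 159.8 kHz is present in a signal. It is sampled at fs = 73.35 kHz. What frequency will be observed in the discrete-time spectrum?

13.1 kHz

159.8 kHz mod fs = 13.1 kHz.
13.1 kHz ≤ fs/2 = 36.675 kHz, appears at 13.1 kHz.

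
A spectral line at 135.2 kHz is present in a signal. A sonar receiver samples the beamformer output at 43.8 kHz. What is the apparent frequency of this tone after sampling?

3.8 kHz

135.2 kHz mod fs = 3.8 kHz.
3.8 kHz ≤ fs/2 = 21.9 kHz, appears at 3.8 kHz.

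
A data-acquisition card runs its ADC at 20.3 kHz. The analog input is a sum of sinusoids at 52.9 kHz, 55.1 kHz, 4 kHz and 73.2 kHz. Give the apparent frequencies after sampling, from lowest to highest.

4 kHz, 5.8 kHz, 8 kHz

fs/2 = 10.15 kHz.
52.9 kHz mod fs = 12.3 kHz.
12.3 kHz > fs/2 = 10.15 kHz, folds to fs − 12.3 kHz = 8 kHz.
55.1 kHz mod fs = 14.5 kHz.
14.5 kHz > fs/2 = 10.15 kHz, folds to fs − 14.5 kHz = 5.8 kHz.
4 kHz ≤ fs/2 = 10.15 kHz, passes unchanged.
73.2 kHz mod fs = 12.3 kHz.
12.3 kHz > fs/2 = 10.15 kHz, folds to fs − 12.3 kHz = 8 kHz.
Distinct values: {4 kHz, 5.8 kHz, 8 kHz}.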